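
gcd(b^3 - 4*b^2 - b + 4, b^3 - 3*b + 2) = b - 1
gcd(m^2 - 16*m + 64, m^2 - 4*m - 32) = m - 8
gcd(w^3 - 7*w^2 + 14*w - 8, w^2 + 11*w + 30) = 1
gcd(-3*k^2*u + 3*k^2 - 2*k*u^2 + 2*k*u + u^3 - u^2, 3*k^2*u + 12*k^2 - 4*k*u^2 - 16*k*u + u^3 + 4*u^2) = -3*k + u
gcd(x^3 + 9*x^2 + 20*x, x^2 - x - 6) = 1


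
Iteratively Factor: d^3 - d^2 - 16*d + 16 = (d - 4)*(d^2 + 3*d - 4) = (d - 4)*(d - 1)*(d + 4)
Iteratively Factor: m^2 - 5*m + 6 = (m - 2)*(m - 3)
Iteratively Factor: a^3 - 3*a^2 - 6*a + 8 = (a - 4)*(a^2 + a - 2) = (a - 4)*(a - 1)*(a + 2)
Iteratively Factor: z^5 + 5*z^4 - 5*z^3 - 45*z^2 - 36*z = (z)*(z^4 + 5*z^3 - 5*z^2 - 45*z - 36) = z*(z + 1)*(z^3 + 4*z^2 - 9*z - 36) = z*(z + 1)*(z + 3)*(z^2 + z - 12) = z*(z + 1)*(z + 3)*(z + 4)*(z - 3)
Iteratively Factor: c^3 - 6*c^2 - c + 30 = (c + 2)*(c^2 - 8*c + 15) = (c - 5)*(c + 2)*(c - 3)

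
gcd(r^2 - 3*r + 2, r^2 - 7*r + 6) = r - 1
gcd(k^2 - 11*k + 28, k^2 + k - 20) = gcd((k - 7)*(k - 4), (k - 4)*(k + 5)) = k - 4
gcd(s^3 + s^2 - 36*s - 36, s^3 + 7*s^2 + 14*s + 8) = s + 1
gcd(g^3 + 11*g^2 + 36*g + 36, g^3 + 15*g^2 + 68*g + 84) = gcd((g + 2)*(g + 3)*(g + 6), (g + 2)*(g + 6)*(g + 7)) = g^2 + 8*g + 12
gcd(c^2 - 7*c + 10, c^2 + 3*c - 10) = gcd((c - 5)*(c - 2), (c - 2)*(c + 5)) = c - 2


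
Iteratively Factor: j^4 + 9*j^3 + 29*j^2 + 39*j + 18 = (j + 1)*(j^3 + 8*j^2 + 21*j + 18) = (j + 1)*(j + 2)*(j^2 + 6*j + 9) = (j + 1)*(j + 2)*(j + 3)*(j + 3)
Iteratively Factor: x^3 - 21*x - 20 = (x + 4)*(x^2 - 4*x - 5) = (x + 1)*(x + 4)*(x - 5)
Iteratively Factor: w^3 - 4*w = (w + 2)*(w^2 - 2*w) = (w - 2)*(w + 2)*(w)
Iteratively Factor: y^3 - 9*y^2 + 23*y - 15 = (y - 5)*(y^2 - 4*y + 3) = (y - 5)*(y - 1)*(y - 3)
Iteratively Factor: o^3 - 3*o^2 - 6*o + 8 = (o + 2)*(o^2 - 5*o + 4) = (o - 4)*(o + 2)*(o - 1)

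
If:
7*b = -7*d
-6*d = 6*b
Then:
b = -d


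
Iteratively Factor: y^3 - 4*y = (y + 2)*(y^2 - 2*y) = y*(y + 2)*(y - 2)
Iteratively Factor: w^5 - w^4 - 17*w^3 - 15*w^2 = (w - 5)*(w^4 + 4*w^3 + 3*w^2) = w*(w - 5)*(w^3 + 4*w^2 + 3*w) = w*(w - 5)*(w + 3)*(w^2 + w) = w*(w - 5)*(w + 1)*(w + 3)*(w)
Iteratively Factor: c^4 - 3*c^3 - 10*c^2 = (c)*(c^3 - 3*c^2 - 10*c) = c^2*(c^2 - 3*c - 10) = c^2*(c - 5)*(c + 2)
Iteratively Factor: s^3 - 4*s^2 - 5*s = (s)*(s^2 - 4*s - 5) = s*(s + 1)*(s - 5)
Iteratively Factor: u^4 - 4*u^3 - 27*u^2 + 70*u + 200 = (u - 5)*(u^3 + u^2 - 22*u - 40) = (u - 5)*(u + 4)*(u^2 - 3*u - 10) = (u - 5)^2*(u + 4)*(u + 2)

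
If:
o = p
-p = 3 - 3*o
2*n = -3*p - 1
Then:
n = -11/4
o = 3/2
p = 3/2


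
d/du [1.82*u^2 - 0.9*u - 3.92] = 3.64*u - 0.9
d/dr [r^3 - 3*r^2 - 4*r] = 3*r^2 - 6*r - 4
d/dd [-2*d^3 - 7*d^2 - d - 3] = -6*d^2 - 14*d - 1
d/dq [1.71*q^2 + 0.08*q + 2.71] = 3.42*q + 0.08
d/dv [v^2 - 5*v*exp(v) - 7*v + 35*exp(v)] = -5*v*exp(v) + 2*v + 30*exp(v) - 7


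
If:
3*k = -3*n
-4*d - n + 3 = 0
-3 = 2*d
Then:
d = -3/2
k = -9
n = 9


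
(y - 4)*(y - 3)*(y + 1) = y^3 - 6*y^2 + 5*y + 12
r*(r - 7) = r^2 - 7*r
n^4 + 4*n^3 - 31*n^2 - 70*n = n*(n - 5)*(n + 2)*(n + 7)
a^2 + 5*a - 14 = (a - 2)*(a + 7)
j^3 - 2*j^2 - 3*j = j*(j - 3)*(j + 1)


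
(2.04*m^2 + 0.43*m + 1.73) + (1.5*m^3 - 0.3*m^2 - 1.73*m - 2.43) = 1.5*m^3 + 1.74*m^2 - 1.3*m - 0.7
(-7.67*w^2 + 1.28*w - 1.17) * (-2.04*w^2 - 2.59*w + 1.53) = 15.6468*w^4 + 17.2541*w^3 - 12.6635*w^2 + 4.9887*w - 1.7901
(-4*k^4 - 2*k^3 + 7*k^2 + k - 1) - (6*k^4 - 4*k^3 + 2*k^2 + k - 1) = -10*k^4 + 2*k^3 + 5*k^2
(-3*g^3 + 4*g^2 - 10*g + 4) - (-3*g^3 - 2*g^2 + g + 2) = 6*g^2 - 11*g + 2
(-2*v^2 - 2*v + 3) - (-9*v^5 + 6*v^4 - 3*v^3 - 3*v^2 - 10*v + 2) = 9*v^5 - 6*v^4 + 3*v^3 + v^2 + 8*v + 1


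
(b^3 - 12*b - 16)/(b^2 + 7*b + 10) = (b^2 - 2*b - 8)/(b + 5)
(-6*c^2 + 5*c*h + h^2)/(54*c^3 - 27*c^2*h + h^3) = (-c + h)/(9*c^2 - 6*c*h + h^2)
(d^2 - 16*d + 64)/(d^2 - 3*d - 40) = (d - 8)/(d + 5)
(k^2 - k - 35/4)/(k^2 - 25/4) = (2*k - 7)/(2*k - 5)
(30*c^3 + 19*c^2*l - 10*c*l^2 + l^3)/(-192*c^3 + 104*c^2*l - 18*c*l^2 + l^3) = (-5*c^2 - 4*c*l + l^2)/(32*c^2 - 12*c*l + l^2)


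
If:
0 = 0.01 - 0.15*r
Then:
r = 0.07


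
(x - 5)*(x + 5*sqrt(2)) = x^2 - 5*x + 5*sqrt(2)*x - 25*sqrt(2)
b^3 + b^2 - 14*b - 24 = (b - 4)*(b + 2)*(b + 3)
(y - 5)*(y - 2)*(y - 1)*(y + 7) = y^4 - y^3 - 39*y^2 + 109*y - 70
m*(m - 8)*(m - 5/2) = m^3 - 21*m^2/2 + 20*m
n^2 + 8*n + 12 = (n + 2)*(n + 6)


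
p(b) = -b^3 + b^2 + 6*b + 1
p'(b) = -3*b^2 + 2*b + 6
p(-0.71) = -2.40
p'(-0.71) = 3.07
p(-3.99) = 56.50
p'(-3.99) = -49.74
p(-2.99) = 18.73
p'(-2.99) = -26.80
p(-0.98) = -2.98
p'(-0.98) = 1.16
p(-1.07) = -3.05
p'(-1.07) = 0.43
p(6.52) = -194.54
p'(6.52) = -108.49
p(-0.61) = -2.06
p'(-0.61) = 3.66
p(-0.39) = -1.13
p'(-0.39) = 4.76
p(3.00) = 1.00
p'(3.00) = -15.00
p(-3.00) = 19.00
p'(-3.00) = -27.00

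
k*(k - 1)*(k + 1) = k^3 - k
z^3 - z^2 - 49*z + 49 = (z - 7)*(z - 1)*(z + 7)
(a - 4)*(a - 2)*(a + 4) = a^3 - 2*a^2 - 16*a + 32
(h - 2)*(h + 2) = h^2 - 4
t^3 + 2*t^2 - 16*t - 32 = (t - 4)*(t + 2)*(t + 4)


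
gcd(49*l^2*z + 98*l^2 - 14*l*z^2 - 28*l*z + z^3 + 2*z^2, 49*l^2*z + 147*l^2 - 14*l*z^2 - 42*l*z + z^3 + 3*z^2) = 49*l^2 - 14*l*z + z^2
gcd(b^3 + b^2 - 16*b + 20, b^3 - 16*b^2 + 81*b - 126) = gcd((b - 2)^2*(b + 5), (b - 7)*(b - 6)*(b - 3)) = 1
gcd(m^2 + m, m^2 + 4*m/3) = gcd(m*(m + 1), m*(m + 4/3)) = m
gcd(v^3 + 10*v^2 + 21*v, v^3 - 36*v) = v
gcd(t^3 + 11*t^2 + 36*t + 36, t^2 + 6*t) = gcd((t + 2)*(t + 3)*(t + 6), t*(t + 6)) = t + 6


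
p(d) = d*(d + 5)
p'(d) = 2*d + 5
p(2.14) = 15.28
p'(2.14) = 9.28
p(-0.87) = -3.59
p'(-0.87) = 3.26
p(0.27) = 1.42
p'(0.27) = 5.54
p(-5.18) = 0.93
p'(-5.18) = -5.36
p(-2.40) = -6.24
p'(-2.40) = 0.20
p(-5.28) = 1.48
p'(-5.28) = -5.56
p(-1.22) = -4.61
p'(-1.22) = 2.56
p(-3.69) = -4.83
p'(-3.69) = -2.38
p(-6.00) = 6.00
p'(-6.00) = -7.00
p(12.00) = 204.00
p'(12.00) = 29.00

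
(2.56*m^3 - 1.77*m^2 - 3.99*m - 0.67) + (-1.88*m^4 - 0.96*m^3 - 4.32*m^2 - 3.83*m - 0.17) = -1.88*m^4 + 1.6*m^3 - 6.09*m^2 - 7.82*m - 0.84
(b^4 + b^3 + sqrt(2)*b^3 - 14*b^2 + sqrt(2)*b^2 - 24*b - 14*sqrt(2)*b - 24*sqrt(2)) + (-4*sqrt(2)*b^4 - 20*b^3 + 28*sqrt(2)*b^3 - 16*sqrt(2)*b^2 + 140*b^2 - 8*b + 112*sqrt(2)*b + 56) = -4*sqrt(2)*b^4 + b^4 - 19*b^3 + 29*sqrt(2)*b^3 - 15*sqrt(2)*b^2 + 126*b^2 - 32*b + 98*sqrt(2)*b - 24*sqrt(2) + 56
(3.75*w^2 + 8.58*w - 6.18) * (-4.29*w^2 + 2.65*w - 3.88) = -16.0875*w^4 - 26.8707*w^3 + 34.6992*w^2 - 49.6674*w + 23.9784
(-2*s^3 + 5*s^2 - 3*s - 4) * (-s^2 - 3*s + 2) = 2*s^5 + s^4 - 16*s^3 + 23*s^2 + 6*s - 8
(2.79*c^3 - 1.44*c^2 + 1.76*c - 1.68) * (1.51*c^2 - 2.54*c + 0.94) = 4.2129*c^5 - 9.261*c^4 + 8.9378*c^3 - 8.3608*c^2 + 5.9216*c - 1.5792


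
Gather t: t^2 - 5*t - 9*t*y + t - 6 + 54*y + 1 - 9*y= t^2 + t*(-9*y - 4) + 45*y - 5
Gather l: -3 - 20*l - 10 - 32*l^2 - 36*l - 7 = -32*l^2 - 56*l - 20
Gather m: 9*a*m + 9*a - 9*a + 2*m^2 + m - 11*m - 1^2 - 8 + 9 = 2*m^2 + m*(9*a - 10)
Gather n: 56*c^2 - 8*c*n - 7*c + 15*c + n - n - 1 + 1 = 56*c^2 - 8*c*n + 8*c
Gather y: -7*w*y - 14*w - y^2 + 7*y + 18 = -14*w - y^2 + y*(7 - 7*w) + 18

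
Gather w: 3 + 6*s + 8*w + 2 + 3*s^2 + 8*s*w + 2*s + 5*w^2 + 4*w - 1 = 3*s^2 + 8*s + 5*w^2 + w*(8*s + 12) + 4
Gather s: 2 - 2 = 0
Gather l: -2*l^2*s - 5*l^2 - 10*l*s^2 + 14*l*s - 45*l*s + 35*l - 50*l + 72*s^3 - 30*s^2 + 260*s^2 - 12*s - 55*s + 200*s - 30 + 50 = l^2*(-2*s - 5) + l*(-10*s^2 - 31*s - 15) + 72*s^3 + 230*s^2 + 133*s + 20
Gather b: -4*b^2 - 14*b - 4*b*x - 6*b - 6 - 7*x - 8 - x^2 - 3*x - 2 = -4*b^2 + b*(-4*x - 20) - x^2 - 10*x - 16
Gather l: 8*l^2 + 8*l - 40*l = 8*l^2 - 32*l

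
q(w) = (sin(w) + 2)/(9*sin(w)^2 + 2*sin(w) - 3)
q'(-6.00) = -5.64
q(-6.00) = -1.31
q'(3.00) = 1.88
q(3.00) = -0.84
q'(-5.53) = -3.93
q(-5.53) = 1.04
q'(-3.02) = 0.28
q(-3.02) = -0.60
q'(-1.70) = -0.17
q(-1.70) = 0.26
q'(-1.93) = -0.73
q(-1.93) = 0.35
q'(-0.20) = -0.02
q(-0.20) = -0.59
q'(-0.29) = 0.30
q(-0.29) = -0.60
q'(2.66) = 1114.39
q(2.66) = -17.26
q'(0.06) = -1.13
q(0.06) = -0.72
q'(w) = (-18*sin(w)*cos(w) - 2*cos(w))*(sin(w) + 2)/(9*sin(w)^2 + 2*sin(w) - 3)^2 + cos(w)/(9*sin(w)^2 + 2*sin(w) - 3) = (-36*sin(w) + 9*cos(w)^2 - 16)*cos(w)/(9*sin(w)^2 + 2*sin(w) - 3)^2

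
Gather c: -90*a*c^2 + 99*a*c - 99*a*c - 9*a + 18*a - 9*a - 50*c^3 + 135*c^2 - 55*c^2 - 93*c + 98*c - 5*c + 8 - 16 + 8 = -50*c^3 + c^2*(80 - 90*a)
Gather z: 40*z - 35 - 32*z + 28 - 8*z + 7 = 0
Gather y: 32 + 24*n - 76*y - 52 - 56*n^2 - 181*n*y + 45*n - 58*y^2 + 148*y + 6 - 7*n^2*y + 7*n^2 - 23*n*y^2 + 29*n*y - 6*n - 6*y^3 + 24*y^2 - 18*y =-49*n^2 + 63*n - 6*y^3 + y^2*(-23*n - 34) + y*(-7*n^2 - 152*n + 54) - 14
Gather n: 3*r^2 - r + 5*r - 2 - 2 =3*r^2 + 4*r - 4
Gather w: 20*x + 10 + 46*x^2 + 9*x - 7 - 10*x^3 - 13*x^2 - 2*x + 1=-10*x^3 + 33*x^2 + 27*x + 4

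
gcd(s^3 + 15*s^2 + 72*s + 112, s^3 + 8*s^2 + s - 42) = s + 7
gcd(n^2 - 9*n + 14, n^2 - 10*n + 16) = n - 2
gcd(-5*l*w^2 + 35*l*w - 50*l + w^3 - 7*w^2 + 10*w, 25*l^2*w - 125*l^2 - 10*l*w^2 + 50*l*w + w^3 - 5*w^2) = -5*l*w + 25*l + w^2 - 5*w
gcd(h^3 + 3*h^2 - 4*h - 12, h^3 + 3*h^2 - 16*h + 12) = h - 2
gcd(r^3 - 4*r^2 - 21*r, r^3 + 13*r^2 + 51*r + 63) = r + 3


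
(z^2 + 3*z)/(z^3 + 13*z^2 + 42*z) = (z + 3)/(z^2 + 13*z + 42)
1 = 1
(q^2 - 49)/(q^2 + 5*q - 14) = (q - 7)/(q - 2)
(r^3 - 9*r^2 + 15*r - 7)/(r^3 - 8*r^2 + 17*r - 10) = (r^2 - 8*r + 7)/(r^2 - 7*r + 10)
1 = 1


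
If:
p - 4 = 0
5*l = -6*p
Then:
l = -24/5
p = 4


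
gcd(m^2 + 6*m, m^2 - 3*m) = m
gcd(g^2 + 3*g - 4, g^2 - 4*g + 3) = g - 1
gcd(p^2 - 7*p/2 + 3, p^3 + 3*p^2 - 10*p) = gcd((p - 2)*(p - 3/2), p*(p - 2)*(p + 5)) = p - 2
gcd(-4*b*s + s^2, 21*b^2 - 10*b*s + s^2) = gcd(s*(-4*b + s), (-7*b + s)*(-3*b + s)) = 1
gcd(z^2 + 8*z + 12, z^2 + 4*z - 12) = z + 6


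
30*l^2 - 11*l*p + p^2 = (-6*l + p)*(-5*l + p)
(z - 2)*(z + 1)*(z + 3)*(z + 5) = z^4 + 7*z^3 + 5*z^2 - 31*z - 30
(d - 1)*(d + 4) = d^2 + 3*d - 4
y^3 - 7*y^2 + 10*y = y*(y - 5)*(y - 2)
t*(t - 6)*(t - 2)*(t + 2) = t^4 - 6*t^3 - 4*t^2 + 24*t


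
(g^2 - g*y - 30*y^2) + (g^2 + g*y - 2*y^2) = 2*g^2 - 32*y^2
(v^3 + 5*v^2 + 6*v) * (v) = v^4 + 5*v^3 + 6*v^2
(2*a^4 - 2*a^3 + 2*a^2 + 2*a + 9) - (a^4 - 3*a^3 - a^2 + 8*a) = a^4 + a^3 + 3*a^2 - 6*a + 9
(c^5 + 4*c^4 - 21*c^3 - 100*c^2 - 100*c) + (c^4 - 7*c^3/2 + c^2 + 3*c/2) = c^5 + 5*c^4 - 49*c^3/2 - 99*c^2 - 197*c/2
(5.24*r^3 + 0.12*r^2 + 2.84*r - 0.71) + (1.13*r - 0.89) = 5.24*r^3 + 0.12*r^2 + 3.97*r - 1.6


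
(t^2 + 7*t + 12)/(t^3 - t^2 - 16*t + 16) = (t + 3)/(t^2 - 5*t + 4)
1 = 1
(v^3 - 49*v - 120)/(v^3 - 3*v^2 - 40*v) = (v + 3)/v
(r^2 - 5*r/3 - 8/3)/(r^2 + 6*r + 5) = (r - 8/3)/(r + 5)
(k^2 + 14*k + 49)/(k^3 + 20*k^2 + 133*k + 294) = 1/(k + 6)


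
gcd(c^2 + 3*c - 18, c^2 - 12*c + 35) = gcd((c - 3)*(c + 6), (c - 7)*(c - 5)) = 1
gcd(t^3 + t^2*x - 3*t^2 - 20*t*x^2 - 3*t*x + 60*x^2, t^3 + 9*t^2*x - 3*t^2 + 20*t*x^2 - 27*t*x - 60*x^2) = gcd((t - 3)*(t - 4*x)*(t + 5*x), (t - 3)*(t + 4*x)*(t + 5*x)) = t^2 + 5*t*x - 3*t - 15*x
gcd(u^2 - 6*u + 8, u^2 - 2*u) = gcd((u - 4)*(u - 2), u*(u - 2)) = u - 2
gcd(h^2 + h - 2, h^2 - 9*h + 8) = h - 1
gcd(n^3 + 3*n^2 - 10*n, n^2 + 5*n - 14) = n - 2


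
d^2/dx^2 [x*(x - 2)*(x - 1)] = 6*x - 6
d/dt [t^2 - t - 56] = 2*t - 1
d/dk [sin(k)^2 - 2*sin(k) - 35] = 2*(sin(k) - 1)*cos(k)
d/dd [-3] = 0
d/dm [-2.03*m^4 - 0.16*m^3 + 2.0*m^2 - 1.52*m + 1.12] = -8.12*m^3 - 0.48*m^2 + 4.0*m - 1.52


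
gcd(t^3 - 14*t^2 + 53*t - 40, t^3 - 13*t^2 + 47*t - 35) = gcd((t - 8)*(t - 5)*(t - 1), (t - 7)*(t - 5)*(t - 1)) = t^2 - 6*t + 5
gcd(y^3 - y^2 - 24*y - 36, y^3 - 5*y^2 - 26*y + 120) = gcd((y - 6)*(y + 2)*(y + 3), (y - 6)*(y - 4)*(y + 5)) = y - 6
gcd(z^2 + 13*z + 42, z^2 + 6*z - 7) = z + 7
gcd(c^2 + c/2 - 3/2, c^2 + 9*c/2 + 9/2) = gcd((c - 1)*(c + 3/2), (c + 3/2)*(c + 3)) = c + 3/2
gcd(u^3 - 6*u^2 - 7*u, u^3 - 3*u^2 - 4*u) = u^2 + u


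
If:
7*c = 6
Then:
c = 6/7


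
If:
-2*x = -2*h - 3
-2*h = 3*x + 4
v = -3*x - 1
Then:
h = -17/10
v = -2/5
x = -1/5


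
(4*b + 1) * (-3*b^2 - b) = -12*b^3 - 7*b^2 - b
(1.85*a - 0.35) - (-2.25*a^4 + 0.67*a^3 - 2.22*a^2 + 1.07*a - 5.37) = 2.25*a^4 - 0.67*a^3 + 2.22*a^2 + 0.78*a + 5.02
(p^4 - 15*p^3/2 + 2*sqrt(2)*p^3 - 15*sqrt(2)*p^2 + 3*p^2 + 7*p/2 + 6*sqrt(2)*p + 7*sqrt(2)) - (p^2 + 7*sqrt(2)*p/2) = p^4 - 15*p^3/2 + 2*sqrt(2)*p^3 - 15*sqrt(2)*p^2 + 2*p^2 + 7*p/2 + 5*sqrt(2)*p/2 + 7*sqrt(2)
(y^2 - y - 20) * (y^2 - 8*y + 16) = y^4 - 9*y^3 + 4*y^2 + 144*y - 320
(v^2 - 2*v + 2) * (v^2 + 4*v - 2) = v^4 + 2*v^3 - 8*v^2 + 12*v - 4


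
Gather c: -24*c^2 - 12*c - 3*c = -24*c^2 - 15*c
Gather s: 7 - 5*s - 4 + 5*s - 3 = 0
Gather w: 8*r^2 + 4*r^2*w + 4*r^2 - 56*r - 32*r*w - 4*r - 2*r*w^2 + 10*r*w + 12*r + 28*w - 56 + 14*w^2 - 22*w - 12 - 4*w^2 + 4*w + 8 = 12*r^2 - 48*r + w^2*(10 - 2*r) + w*(4*r^2 - 22*r + 10) - 60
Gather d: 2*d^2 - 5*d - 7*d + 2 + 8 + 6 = 2*d^2 - 12*d + 16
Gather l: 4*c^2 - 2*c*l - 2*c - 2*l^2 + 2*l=4*c^2 - 2*c - 2*l^2 + l*(2 - 2*c)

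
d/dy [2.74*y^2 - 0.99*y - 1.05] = 5.48*y - 0.99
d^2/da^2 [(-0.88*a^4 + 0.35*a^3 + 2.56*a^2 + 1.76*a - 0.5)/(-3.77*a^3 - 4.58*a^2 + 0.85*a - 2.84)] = (2.8421709430404e-14*a^8 + 5.6843418860808e-14*a^7 - 18.1250440000001*a^6 - 233.904618*a^5 - 28.8176400000001*a^4 + 391.425754*a^3 + 569.476044*a^2 + 76.618872*a - 62.077852)/(53.582633*a^9 + 195.285246*a^8 + 201.000189*a^7 + 129.10616*a^6 + 248.904519*a^5 + 134.041398*a^4 + 24.271091*a^3 + 116.977044*a^2 - 20.56728*a + 22.906304)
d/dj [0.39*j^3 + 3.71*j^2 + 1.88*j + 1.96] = 1.17*j^2 + 7.42*j + 1.88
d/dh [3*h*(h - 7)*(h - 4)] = 9*h^2 - 66*h + 84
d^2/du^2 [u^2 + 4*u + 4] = 2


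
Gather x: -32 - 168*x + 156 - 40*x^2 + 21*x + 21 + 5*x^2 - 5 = -35*x^2 - 147*x + 140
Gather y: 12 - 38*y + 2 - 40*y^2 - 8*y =-40*y^2 - 46*y + 14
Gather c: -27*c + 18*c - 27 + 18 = -9*c - 9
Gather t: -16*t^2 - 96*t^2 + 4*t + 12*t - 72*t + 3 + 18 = -112*t^2 - 56*t + 21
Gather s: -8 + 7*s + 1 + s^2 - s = s^2 + 6*s - 7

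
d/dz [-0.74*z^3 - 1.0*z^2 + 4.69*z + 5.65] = -2.22*z^2 - 2.0*z + 4.69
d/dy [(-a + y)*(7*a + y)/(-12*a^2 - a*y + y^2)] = (2*(-3*a - y)*(12*a^2 + a*y - y^2) - (a - 2*y)*(a - y)*(7*a + y))/(12*a^2 + a*y - y^2)^2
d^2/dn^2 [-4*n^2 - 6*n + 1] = -8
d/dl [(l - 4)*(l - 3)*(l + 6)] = 3*l^2 - 2*l - 30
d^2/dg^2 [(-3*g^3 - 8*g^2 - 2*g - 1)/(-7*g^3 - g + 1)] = 2*(392*g^6 + 231*g^5 + 252*g^4 + 381*g^3 + 96*g^2 + 30*g + 11)/(343*g^9 + 147*g^7 - 147*g^6 + 21*g^5 - 42*g^4 + 22*g^3 - 3*g^2 + 3*g - 1)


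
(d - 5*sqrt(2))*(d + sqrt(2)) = d^2 - 4*sqrt(2)*d - 10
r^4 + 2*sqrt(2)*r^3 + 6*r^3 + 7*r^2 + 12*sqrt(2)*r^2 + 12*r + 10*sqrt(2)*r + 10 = (r + 1)*(r + 5)*(r + sqrt(2))^2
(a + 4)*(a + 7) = a^2 + 11*a + 28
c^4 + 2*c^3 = c^3*(c + 2)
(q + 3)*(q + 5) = q^2 + 8*q + 15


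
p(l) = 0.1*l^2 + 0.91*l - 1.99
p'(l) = 0.2*l + 0.91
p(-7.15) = -3.38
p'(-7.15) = -0.52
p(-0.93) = -2.75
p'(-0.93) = 0.72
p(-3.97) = -4.03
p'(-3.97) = 0.12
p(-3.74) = -3.99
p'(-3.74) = 0.16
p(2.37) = 0.73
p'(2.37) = 1.38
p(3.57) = 2.53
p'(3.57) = 1.62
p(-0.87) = -2.71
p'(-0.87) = 0.74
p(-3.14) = -3.86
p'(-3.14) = 0.28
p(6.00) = 7.07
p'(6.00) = 2.11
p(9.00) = 14.30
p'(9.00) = 2.71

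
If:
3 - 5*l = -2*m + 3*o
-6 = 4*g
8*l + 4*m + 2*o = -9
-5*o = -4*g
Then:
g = -3/2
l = 11/30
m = -143/60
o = -6/5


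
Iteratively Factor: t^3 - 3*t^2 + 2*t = (t - 2)*(t^2 - t) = t*(t - 2)*(t - 1)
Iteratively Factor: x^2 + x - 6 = (x + 3)*(x - 2)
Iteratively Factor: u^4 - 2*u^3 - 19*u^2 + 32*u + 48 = (u + 1)*(u^3 - 3*u^2 - 16*u + 48) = (u - 3)*(u + 1)*(u^2 - 16) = (u - 4)*(u - 3)*(u + 1)*(u + 4)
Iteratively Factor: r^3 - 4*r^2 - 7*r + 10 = (r + 2)*(r^2 - 6*r + 5) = (r - 5)*(r + 2)*(r - 1)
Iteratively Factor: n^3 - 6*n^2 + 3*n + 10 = (n - 5)*(n^2 - n - 2) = (n - 5)*(n - 2)*(n + 1)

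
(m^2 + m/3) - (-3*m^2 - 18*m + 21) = 4*m^2 + 55*m/3 - 21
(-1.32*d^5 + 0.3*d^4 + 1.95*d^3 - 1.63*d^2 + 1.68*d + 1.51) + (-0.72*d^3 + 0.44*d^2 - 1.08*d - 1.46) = -1.32*d^5 + 0.3*d^4 + 1.23*d^3 - 1.19*d^2 + 0.6*d + 0.05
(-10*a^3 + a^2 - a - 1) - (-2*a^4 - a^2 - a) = 2*a^4 - 10*a^3 + 2*a^2 - 1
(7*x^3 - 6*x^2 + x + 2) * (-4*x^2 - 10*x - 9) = -28*x^5 - 46*x^4 - 7*x^3 + 36*x^2 - 29*x - 18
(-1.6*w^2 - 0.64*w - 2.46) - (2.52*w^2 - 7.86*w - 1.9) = -4.12*w^2 + 7.22*w - 0.56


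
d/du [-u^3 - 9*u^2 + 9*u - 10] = -3*u^2 - 18*u + 9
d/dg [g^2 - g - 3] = 2*g - 1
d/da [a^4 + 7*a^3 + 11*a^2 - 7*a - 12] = 4*a^3 + 21*a^2 + 22*a - 7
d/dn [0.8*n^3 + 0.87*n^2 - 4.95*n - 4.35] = 2.4*n^2 + 1.74*n - 4.95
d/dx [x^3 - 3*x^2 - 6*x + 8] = 3*x^2 - 6*x - 6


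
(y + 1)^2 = y^2 + 2*y + 1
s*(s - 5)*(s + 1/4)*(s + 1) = s^4 - 15*s^3/4 - 6*s^2 - 5*s/4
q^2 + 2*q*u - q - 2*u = (q - 1)*(q + 2*u)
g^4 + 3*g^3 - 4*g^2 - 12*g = g*(g - 2)*(g + 2)*(g + 3)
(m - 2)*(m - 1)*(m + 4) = m^3 + m^2 - 10*m + 8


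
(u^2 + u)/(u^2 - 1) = u/(u - 1)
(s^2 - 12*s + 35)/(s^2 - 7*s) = (s - 5)/s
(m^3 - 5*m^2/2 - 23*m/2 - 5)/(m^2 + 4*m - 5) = (2*m^3 - 5*m^2 - 23*m - 10)/(2*(m^2 + 4*m - 5))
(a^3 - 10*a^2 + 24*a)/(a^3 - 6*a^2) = (a - 4)/a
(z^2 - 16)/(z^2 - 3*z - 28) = (z - 4)/(z - 7)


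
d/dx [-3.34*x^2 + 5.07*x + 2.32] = 5.07 - 6.68*x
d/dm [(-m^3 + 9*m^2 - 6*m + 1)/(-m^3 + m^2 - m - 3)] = (8*m^4 - 10*m^3 + 9*m^2 - 56*m + 19)/(m^6 - 2*m^5 + 3*m^4 + 4*m^3 - 5*m^2 + 6*m + 9)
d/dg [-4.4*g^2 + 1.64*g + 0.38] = 1.64 - 8.8*g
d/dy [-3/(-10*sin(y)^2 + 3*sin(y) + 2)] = 3*(3 - 20*sin(y))*cos(y)/(-10*sin(y)^2 + 3*sin(y) + 2)^2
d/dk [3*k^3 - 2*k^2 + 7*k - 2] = 9*k^2 - 4*k + 7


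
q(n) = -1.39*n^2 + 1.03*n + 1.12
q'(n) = 1.03 - 2.78*n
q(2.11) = -2.90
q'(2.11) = -4.84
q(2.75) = -6.56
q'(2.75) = -6.62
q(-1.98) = -6.37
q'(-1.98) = 6.53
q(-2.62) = -11.12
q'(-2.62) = 8.31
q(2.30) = -3.86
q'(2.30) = -5.36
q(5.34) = -33.02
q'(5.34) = -13.82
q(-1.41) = -3.10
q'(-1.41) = 4.95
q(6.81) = -56.33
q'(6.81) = -17.90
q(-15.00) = -327.08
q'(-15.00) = 42.73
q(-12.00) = -211.40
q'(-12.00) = 34.39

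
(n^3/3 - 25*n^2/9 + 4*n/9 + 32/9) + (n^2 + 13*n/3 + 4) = n^3/3 - 16*n^2/9 + 43*n/9 + 68/9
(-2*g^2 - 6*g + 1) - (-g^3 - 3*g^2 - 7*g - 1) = g^3 + g^2 + g + 2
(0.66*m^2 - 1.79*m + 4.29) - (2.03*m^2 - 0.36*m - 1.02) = -1.37*m^2 - 1.43*m + 5.31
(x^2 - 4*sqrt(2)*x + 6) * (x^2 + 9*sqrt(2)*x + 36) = x^4 + 5*sqrt(2)*x^3 - 30*x^2 - 90*sqrt(2)*x + 216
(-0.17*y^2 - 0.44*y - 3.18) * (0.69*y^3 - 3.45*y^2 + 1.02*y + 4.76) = -0.1173*y^5 + 0.2829*y^4 - 0.8496*y^3 + 9.713*y^2 - 5.338*y - 15.1368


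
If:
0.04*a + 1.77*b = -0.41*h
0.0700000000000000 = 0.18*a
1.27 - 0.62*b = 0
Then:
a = 0.39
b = 2.05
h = -8.88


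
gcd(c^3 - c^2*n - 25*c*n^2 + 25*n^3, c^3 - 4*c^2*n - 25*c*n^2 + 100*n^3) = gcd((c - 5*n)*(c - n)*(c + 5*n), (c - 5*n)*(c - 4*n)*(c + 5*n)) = c^2 - 25*n^2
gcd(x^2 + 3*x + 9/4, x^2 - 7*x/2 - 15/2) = x + 3/2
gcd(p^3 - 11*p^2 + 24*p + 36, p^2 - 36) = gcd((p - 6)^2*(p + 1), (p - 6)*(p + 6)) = p - 6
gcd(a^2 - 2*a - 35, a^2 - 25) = a + 5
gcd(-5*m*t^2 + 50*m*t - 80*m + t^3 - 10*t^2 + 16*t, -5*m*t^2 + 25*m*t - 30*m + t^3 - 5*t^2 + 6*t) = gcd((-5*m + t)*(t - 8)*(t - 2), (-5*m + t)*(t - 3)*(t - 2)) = -5*m*t + 10*m + t^2 - 2*t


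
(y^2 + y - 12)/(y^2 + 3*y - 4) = (y - 3)/(y - 1)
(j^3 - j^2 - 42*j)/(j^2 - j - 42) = j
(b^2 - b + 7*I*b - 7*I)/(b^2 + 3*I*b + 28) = (b - 1)/(b - 4*I)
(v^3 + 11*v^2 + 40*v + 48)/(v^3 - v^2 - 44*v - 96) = (v + 4)/(v - 8)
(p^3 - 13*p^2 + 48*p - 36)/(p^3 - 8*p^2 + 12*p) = (p^2 - 7*p + 6)/(p*(p - 2))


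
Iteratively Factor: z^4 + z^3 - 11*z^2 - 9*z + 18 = (z + 3)*(z^3 - 2*z^2 - 5*z + 6) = (z - 3)*(z + 3)*(z^2 + z - 2) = (z - 3)*(z - 1)*(z + 3)*(z + 2)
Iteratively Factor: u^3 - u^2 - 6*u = (u)*(u^2 - u - 6) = u*(u + 2)*(u - 3)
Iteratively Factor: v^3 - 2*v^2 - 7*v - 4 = (v + 1)*(v^2 - 3*v - 4) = (v + 1)^2*(v - 4)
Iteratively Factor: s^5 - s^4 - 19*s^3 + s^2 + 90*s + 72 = (s - 4)*(s^4 + 3*s^3 - 7*s^2 - 27*s - 18) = (s - 4)*(s + 3)*(s^3 - 7*s - 6) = (s - 4)*(s - 3)*(s + 3)*(s^2 + 3*s + 2) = (s - 4)*(s - 3)*(s + 2)*(s + 3)*(s + 1)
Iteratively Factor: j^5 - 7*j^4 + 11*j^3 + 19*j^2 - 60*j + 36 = (j - 3)*(j^4 - 4*j^3 - j^2 + 16*j - 12) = (j - 3)*(j - 1)*(j^3 - 3*j^2 - 4*j + 12) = (j - 3)*(j - 1)*(j + 2)*(j^2 - 5*j + 6) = (j - 3)^2*(j - 1)*(j + 2)*(j - 2)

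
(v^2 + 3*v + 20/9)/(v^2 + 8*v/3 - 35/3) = (9*v^2 + 27*v + 20)/(3*(3*v^2 + 8*v - 35))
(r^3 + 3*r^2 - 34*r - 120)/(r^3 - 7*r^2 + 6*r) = (r^2 + 9*r + 20)/(r*(r - 1))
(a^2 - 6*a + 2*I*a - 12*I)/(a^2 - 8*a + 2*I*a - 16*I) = (a - 6)/(a - 8)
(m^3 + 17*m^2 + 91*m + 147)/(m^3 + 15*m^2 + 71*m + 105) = (m + 7)/(m + 5)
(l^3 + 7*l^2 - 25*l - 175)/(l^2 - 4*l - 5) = (l^2 + 12*l + 35)/(l + 1)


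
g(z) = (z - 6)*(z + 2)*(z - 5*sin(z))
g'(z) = (1 - 5*cos(z))*(z - 6)*(z + 2) + (z - 6)*(z - 5*sin(z)) + (z + 2)*(z - 5*sin(z))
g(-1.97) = -0.63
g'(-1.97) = -21.64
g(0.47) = 24.51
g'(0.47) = 52.72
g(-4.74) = -286.57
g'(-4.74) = 156.63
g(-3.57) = -84.85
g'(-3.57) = 146.27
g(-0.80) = -22.74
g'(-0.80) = 4.66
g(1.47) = 55.09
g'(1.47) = -4.10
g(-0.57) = -19.99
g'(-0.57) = 19.21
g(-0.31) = -12.96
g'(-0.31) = 34.50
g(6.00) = 0.00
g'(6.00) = 59.18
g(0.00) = 0.00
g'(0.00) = 48.00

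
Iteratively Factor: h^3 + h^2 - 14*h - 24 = (h + 3)*(h^2 - 2*h - 8) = (h + 2)*(h + 3)*(h - 4)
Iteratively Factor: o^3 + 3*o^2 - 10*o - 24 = (o + 2)*(o^2 + o - 12) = (o + 2)*(o + 4)*(o - 3)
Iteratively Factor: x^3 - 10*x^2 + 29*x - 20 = (x - 4)*(x^2 - 6*x + 5) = (x - 4)*(x - 1)*(x - 5)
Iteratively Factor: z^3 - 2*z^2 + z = (z)*(z^2 - 2*z + 1) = z*(z - 1)*(z - 1)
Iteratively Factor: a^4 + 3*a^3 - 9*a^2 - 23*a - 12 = (a - 3)*(a^3 + 6*a^2 + 9*a + 4) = (a - 3)*(a + 1)*(a^2 + 5*a + 4) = (a - 3)*(a + 1)^2*(a + 4)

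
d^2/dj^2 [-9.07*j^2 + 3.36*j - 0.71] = -18.1400000000000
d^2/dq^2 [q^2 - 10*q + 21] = 2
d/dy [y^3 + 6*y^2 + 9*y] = 3*y^2 + 12*y + 9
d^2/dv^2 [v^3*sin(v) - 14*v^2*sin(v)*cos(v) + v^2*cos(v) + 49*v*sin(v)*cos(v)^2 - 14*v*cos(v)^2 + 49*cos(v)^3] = -v^3*sin(v) + 28*v^2*sin(2*v) + 5*v^2*cos(v) - 41*v*sin(v)/4 - 441*v*sin(3*v)/4 - 28*v*cos(2*v) + 14*sin(2*v) - 41*cos(v)/4 - 147*cos(3*v)/4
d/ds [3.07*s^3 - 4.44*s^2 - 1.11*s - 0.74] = 9.21*s^2 - 8.88*s - 1.11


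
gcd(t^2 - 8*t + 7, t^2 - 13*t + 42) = t - 7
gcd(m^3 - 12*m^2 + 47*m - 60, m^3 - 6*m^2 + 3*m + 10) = m - 5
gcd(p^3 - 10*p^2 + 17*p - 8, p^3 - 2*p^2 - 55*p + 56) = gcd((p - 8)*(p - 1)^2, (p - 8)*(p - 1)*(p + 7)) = p^2 - 9*p + 8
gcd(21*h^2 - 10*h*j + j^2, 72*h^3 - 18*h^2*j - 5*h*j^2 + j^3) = 3*h - j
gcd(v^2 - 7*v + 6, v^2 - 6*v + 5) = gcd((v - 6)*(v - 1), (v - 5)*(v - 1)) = v - 1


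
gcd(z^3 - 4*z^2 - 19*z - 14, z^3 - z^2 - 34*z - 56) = z^2 - 5*z - 14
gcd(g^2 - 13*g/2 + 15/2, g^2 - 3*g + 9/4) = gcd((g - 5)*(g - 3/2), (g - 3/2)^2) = g - 3/2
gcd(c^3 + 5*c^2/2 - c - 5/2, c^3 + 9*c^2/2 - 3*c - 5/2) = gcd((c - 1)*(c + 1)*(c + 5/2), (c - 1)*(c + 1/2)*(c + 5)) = c - 1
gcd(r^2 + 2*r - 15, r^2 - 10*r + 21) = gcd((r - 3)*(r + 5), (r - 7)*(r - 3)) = r - 3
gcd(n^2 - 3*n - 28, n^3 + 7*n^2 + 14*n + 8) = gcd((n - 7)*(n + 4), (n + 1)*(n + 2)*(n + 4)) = n + 4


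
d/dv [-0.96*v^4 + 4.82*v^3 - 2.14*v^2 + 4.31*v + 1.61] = -3.84*v^3 + 14.46*v^2 - 4.28*v + 4.31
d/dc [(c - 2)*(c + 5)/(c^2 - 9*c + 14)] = -12/(c^2 - 14*c + 49)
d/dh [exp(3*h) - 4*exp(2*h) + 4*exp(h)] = (3*exp(2*h) - 8*exp(h) + 4)*exp(h)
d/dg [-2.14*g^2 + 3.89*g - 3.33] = 3.89 - 4.28*g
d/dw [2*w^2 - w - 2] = 4*w - 1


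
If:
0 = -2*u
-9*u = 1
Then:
No Solution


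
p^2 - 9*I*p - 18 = (p - 6*I)*(p - 3*I)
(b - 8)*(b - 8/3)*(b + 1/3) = b^3 - 31*b^2/3 + 160*b/9 + 64/9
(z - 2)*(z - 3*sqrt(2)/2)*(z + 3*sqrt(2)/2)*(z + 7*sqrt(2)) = z^4 - 2*z^3 + 7*sqrt(2)*z^3 - 14*sqrt(2)*z^2 - 9*z^2/2 - 63*sqrt(2)*z/2 + 9*z + 63*sqrt(2)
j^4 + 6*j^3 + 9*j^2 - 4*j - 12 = (j - 1)*(j + 2)^2*(j + 3)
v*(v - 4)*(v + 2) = v^3 - 2*v^2 - 8*v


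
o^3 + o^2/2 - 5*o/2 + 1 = (o - 1)*(o - 1/2)*(o + 2)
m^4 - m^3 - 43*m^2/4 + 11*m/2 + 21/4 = (m - 7/2)*(m - 1)*(m + 1/2)*(m + 3)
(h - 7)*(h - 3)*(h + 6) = h^3 - 4*h^2 - 39*h + 126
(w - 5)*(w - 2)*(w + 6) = w^3 - w^2 - 32*w + 60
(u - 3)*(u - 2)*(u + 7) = u^3 + 2*u^2 - 29*u + 42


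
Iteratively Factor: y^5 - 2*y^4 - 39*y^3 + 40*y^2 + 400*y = (y + 4)*(y^4 - 6*y^3 - 15*y^2 + 100*y) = (y - 5)*(y + 4)*(y^3 - y^2 - 20*y) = (y - 5)*(y + 4)^2*(y^2 - 5*y) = (y - 5)^2*(y + 4)^2*(y)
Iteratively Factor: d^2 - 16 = (d + 4)*(d - 4)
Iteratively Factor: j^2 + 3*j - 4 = (j + 4)*(j - 1)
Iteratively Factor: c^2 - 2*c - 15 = (c + 3)*(c - 5)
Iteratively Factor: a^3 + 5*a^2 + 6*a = (a + 3)*(a^2 + 2*a) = a*(a + 3)*(a + 2)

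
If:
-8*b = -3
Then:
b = 3/8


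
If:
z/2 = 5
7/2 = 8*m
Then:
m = 7/16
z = 10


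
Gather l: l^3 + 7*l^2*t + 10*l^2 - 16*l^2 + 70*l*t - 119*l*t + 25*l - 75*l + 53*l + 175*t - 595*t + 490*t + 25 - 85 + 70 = l^3 + l^2*(7*t - 6) + l*(3 - 49*t) + 70*t + 10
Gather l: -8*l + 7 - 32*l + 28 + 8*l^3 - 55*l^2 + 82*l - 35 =8*l^3 - 55*l^2 + 42*l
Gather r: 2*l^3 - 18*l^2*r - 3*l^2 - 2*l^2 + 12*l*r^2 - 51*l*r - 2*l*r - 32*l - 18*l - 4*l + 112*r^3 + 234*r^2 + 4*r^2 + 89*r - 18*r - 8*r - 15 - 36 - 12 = 2*l^3 - 5*l^2 - 54*l + 112*r^3 + r^2*(12*l + 238) + r*(-18*l^2 - 53*l + 63) - 63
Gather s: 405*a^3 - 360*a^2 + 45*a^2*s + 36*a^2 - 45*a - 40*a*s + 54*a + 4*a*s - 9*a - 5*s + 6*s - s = 405*a^3 - 324*a^2 + s*(45*a^2 - 36*a)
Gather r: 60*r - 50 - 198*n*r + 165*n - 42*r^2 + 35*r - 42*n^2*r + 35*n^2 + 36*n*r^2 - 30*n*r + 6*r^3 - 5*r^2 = 35*n^2 + 165*n + 6*r^3 + r^2*(36*n - 47) + r*(-42*n^2 - 228*n + 95) - 50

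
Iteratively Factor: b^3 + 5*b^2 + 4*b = (b + 1)*(b^2 + 4*b) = b*(b + 1)*(b + 4)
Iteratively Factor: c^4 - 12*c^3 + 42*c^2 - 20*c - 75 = (c + 1)*(c^3 - 13*c^2 + 55*c - 75) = (c - 3)*(c + 1)*(c^2 - 10*c + 25) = (c - 5)*(c - 3)*(c + 1)*(c - 5)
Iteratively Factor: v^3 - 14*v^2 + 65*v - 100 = (v - 5)*(v^2 - 9*v + 20) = (v - 5)^2*(v - 4)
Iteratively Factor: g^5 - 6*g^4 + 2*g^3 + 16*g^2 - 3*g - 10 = (g - 1)*(g^4 - 5*g^3 - 3*g^2 + 13*g + 10) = (g - 1)*(g + 1)*(g^3 - 6*g^2 + 3*g + 10) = (g - 5)*(g - 1)*(g + 1)*(g^2 - g - 2) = (g - 5)*(g - 2)*(g - 1)*(g + 1)*(g + 1)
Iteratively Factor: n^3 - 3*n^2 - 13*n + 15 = (n - 5)*(n^2 + 2*n - 3) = (n - 5)*(n - 1)*(n + 3)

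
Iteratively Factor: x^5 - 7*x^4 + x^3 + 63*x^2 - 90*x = (x - 2)*(x^4 - 5*x^3 - 9*x^2 + 45*x) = (x - 3)*(x - 2)*(x^3 - 2*x^2 - 15*x) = (x - 5)*(x - 3)*(x - 2)*(x^2 + 3*x) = x*(x - 5)*(x - 3)*(x - 2)*(x + 3)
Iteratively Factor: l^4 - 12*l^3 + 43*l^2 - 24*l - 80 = (l + 1)*(l^3 - 13*l^2 + 56*l - 80) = (l - 5)*(l + 1)*(l^2 - 8*l + 16) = (l - 5)*(l - 4)*(l + 1)*(l - 4)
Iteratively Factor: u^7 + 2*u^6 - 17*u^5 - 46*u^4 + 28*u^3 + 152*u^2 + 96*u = (u + 2)*(u^6 - 17*u^4 - 12*u^3 + 52*u^2 + 48*u) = u*(u + 2)*(u^5 - 17*u^3 - 12*u^2 + 52*u + 48) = u*(u - 2)*(u + 2)*(u^4 + 2*u^3 - 13*u^2 - 38*u - 24) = u*(u - 2)*(u + 2)^2*(u^3 - 13*u - 12) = u*(u - 4)*(u - 2)*(u + 2)^2*(u^2 + 4*u + 3) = u*(u - 4)*(u - 2)*(u + 2)^2*(u + 3)*(u + 1)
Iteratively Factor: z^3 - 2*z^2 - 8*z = (z + 2)*(z^2 - 4*z) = (z - 4)*(z + 2)*(z)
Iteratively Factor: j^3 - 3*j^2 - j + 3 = (j + 1)*(j^2 - 4*j + 3) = (j - 3)*(j + 1)*(j - 1)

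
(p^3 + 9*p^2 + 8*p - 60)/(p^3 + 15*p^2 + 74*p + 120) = (p - 2)/(p + 4)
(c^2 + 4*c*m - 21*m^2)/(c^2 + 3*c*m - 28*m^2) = (c - 3*m)/(c - 4*m)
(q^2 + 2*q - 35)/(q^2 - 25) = (q + 7)/(q + 5)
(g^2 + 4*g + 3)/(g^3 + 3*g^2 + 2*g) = (g + 3)/(g*(g + 2))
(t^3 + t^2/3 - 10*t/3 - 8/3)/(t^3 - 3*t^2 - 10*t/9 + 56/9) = 3*(t + 1)/(3*t - 7)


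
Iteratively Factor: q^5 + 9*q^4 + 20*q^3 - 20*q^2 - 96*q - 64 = (q + 4)*(q^4 + 5*q^3 - 20*q - 16) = (q - 2)*(q + 4)*(q^3 + 7*q^2 + 14*q + 8) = (q - 2)*(q + 4)^2*(q^2 + 3*q + 2) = (q - 2)*(q + 1)*(q + 4)^2*(q + 2)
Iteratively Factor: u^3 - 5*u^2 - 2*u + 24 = (u - 3)*(u^2 - 2*u - 8) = (u - 4)*(u - 3)*(u + 2)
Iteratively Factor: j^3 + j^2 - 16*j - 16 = (j + 4)*(j^2 - 3*j - 4) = (j + 1)*(j + 4)*(j - 4)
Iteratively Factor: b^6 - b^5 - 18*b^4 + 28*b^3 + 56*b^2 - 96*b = (b - 2)*(b^5 + b^4 - 16*b^3 - 4*b^2 + 48*b) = (b - 2)*(b + 2)*(b^4 - b^3 - 14*b^2 + 24*b) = b*(b - 2)*(b + 2)*(b^3 - b^2 - 14*b + 24) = b*(b - 3)*(b - 2)*(b + 2)*(b^2 + 2*b - 8) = b*(b - 3)*(b - 2)*(b + 2)*(b + 4)*(b - 2)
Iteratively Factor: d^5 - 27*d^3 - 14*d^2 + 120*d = (d - 2)*(d^4 + 2*d^3 - 23*d^2 - 60*d) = (d - 2)*(d + 4)*(d^3 - 2*d^2 - 15*d) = d*(d - 2)*(d + 4)*(d^2 - 2*d - 15) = d*(d - 2)*(d + 3)*(d + 4)*(d - 5)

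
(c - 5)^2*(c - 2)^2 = c^4 - 14*c^3 + 69*c^2 - 140*c + 100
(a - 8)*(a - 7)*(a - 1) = a^3 - 16*a^2 + 71*a - 56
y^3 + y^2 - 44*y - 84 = (y - 7)*(y + 2)*(y + 6)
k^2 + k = k*(k + 1)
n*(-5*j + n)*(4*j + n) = -20*j^2*n - j*n^2 + n^3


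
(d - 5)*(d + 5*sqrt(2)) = d^2 - 5*d + 5*sqrt(2)*d - 25*sqrt(2)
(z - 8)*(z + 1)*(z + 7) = z^3 - 57*z - 56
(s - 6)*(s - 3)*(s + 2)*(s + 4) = s^4 - 3*s^3 - 28*s^2 + 36*s + 144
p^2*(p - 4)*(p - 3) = p^4 - 7*p^3 + 12*p^2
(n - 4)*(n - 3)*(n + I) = n^3 - 7*n^2 + I*n^2 + 12*n - 7*I*n + 12*I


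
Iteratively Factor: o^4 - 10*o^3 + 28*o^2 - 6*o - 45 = (o - 3)*(o^3 - 7*o^2 + 7*o + 15) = (o - 3)*(o + 1)*(o^2 - 8*o + 15) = (o - 3)^2*(o + 1)*(o - 5)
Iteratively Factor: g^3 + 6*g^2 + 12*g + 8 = (g + 2)*(g^2 + 4*g + 4) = (g + 2)^2*(g + 2)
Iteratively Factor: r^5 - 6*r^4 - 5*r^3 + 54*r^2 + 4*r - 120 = (r - 5)*(r^4 - r^3 - 10*r^2 + 4*r + 24) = (r - 5)*(r - 2)*(r^3 + r^2 - 8*r - 12) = (r - 5)*(r - 2)*(r + 2)*(r^2 - r - 6) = (r - 5)*(r - 2)*(r + 2)^2*(r - 3)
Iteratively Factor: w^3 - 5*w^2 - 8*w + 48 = (w - 4)*(w^2 - w - 12) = (w - 4)*(w + 3)*(w - 4)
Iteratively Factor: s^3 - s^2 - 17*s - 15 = (s + 3)*(s^2 - 4*s - 5) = (s + 1)*(s + 3)*(s - 5)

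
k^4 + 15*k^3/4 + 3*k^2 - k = k*(k - 1/4)*(k + 2)^2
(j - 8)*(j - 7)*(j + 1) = j^3 - 14*j^2 + 41*j + 56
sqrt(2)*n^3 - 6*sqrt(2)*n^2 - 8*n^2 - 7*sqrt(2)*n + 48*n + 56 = (n - 7)*(n - 4*sqrt(2))*(sqrt(2)*n + sqrt(2))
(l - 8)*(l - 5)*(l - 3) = l^3 - 16*l^2 + 79*l - 120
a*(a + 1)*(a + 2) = a^3 + 3*a^2 + 2*a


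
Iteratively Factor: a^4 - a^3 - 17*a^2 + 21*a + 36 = (a + 1)*(a^3 - 2*a^2 - 15*a + 36) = (a + 1)*(a + 4)*(a^2 - 6*a + 9) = (a - 3)*(a + 1)*(a + 4)*(a - 3)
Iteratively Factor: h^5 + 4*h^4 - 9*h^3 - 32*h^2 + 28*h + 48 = (h + 3)*(h^4 + h^3 - 12*h^2 + 4*h + 16) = (h + 1)*(h + 3)*(h^3 - 12*h + 16) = (h - 2)*(h + 1)*(h + 3)*(h^2 + 2*h - 8) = (h - 2)^2*(h + 1)*(h + 3)*(h + 4)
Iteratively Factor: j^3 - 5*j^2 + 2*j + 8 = (j - 4)*(j^2 - j - 2) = (j - 4)*(j + 1)*(j - 2)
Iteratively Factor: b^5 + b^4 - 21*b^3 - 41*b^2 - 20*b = (b - 5)*(b^4 + 6*b^3 + 9*b^2 + 4*b) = (b - 5)*(b + 4)*(b^3 + 2*b^2 + b) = b*(b - 5)*(b + 4)*(b^2 + 2*b + 1) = b*(b - 5)*(b + 1)*(b + 4)*(b + 1)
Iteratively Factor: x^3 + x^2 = (x)*(x^2 + x) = x*(x + 1)*(x)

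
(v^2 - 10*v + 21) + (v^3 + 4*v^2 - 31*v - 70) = v^3 + 5*v^2 - 41*v - 49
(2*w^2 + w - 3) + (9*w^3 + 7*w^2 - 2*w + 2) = 9*w^3 + 9*w^2 - w - 1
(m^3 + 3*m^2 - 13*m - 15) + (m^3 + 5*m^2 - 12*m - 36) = 2*m^3 + 8*m^2 - 25*m - 51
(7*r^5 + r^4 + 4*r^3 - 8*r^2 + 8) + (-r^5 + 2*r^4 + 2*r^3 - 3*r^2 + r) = 6*r^5 + 3*r^4 + 6*r^3 - 11*r^2 + r + 8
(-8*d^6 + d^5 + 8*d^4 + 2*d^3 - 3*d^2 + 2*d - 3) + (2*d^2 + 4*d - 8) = -8*d^6 + d^5 + 8*d^4 + 2*d^3 - d^2 + 6*d - 11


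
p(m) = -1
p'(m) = 0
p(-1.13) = -1.00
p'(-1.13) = 0.00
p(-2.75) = -1.00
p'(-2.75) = 0.00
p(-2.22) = -1.00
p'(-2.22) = 0.00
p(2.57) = -1.00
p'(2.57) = 0.00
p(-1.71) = -1.00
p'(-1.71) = 0.00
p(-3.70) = -1.00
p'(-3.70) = 0.00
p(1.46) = -1.00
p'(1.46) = 0.00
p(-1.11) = -1.00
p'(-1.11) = 0.00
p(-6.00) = -1.00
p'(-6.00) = 0.00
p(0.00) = -1.00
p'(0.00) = 0.00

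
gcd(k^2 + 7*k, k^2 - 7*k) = k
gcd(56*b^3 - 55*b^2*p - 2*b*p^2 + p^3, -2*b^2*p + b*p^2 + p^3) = -b + p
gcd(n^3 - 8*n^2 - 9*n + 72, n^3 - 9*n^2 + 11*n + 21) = n - 3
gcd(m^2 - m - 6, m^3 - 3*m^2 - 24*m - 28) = m + 2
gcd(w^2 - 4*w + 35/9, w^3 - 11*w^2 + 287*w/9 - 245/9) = w^2 - 4*w + 35/9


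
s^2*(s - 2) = s^3 - 2*s^2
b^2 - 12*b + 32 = (b - 8)*(b - 4)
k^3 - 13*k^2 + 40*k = k*(k - 8)*(k - 5)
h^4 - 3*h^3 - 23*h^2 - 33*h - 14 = (h - 7)*(h + 1)^2*(h + 2)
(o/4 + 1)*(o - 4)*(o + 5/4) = o^3/4 + 5*o^2/16 - 4*o - 5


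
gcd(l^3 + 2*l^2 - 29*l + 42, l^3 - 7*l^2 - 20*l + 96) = l - 3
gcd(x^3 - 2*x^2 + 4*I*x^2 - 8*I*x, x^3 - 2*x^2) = x^2 - 2*x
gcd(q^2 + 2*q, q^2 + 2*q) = q^2 + 2*q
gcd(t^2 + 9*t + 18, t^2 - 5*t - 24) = t + 3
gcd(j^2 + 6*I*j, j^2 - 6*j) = j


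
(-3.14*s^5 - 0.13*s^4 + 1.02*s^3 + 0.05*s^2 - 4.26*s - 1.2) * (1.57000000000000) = -4.9298*s^5 - 0.2041*s^4 + 1.6014*s^3 + 0.0785*s^2 - 6.6882*s - 1.884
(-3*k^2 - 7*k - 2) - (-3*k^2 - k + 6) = -6*k - 8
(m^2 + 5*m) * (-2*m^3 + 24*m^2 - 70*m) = -2*m^5 + 14*m^4 + 50*m^3 - 350*m^2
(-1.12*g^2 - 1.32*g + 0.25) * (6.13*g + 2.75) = -6.8656*g^3 - 11.1716*g^2 - 2.0975*g + 0.6875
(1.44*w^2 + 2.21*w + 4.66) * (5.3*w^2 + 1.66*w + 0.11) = 7.632*w^4 + 14.1034*w^3 + 28.525*w^2 + 7.9787*w + 0.5126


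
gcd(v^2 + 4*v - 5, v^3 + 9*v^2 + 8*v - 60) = v + 5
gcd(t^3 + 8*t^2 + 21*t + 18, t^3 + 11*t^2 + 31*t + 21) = t + 3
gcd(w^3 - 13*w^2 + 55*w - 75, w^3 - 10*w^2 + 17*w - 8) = 1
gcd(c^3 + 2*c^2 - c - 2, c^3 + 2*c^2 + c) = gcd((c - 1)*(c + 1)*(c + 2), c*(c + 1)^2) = c + 1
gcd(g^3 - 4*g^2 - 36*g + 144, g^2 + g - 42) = g - 6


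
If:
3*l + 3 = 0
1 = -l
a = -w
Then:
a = -w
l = -1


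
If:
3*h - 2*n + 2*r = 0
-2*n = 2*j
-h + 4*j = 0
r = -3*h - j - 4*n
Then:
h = 0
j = 0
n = 0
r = 0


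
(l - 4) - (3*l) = -2*l - 4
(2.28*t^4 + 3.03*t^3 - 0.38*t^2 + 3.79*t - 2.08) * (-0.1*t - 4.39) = -0.228*t^5 - 10.3122*t^4 - 13.2637*t^3 + 1.2892*t^2 - 16.4301*t + 9.1312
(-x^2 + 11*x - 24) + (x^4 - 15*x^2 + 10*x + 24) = x^4 - 16*x^2 + 21*x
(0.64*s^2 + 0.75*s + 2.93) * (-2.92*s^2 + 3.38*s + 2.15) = -1.8688*s^4 - 0.0268000000000002*s^3 - 4.6446*s^2 + 11.5159*s + 6.2995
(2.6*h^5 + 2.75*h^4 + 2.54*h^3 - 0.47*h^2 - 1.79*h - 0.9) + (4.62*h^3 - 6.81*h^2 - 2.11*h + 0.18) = 2.6*h^5 + 2.75*h^4 + 7.16*h^3 - 7.28*h^2 - 3.9*h - 0.72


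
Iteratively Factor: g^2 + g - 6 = (g + 3)*(g - 2)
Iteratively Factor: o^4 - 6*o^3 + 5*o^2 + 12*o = (o)*(o^3 - 6*o^2 + 5*o + 12) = o*(o + 1)*(o^2 - 7*o + 12) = o*(o - 4)*(o + 1)*(o - 3)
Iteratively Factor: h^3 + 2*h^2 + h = (h + 1)*(h^2 + h) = (h + 1)^2*(h)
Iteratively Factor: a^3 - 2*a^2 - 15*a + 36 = (a - 3)*(a^2 + a - 12) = (a - 3)*(a + 4)*(a - 3)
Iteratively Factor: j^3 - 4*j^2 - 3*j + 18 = (j - 3)*(j^2 - j - 6) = (j - 3)^2*(j + 2)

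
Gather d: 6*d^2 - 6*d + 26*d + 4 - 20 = 6*d^2 + 20*d - 16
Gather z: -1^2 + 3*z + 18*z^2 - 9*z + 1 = 18*z^2 - 6*z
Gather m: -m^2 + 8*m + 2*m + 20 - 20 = -m^2 + 10*m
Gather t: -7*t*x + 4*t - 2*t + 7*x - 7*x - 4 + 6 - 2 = t*(2 - 7*x)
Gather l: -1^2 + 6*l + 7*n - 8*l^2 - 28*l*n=-8*l^2 + l*(6 - 28*n) + 7*n - 1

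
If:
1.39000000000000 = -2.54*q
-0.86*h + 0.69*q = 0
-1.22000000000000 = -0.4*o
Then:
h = -0.44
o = 3.05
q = -0.55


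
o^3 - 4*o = o*(o - 2)*(o + 2)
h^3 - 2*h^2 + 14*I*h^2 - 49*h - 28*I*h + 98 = (h - 2)*(h + 7*I)^2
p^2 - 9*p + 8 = (p - 8)*(p - 1)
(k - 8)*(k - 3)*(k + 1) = k^3 - 10*k^2 + 13*k + 24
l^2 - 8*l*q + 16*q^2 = (l - 4*q)^2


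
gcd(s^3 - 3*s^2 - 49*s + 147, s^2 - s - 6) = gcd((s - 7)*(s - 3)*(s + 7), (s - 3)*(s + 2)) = s - 3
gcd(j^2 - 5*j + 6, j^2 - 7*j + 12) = j - 3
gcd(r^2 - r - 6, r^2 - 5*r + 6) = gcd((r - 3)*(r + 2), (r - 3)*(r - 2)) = r - 3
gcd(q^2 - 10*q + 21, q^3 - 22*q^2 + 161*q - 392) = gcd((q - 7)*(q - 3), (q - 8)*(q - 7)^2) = q - 7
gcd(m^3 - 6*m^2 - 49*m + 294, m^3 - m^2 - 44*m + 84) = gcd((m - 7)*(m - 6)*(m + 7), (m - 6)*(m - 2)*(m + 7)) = m^2 + m - 42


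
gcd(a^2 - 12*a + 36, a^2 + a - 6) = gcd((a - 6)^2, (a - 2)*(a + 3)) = 1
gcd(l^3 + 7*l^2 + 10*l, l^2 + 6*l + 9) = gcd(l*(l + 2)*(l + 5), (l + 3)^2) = 1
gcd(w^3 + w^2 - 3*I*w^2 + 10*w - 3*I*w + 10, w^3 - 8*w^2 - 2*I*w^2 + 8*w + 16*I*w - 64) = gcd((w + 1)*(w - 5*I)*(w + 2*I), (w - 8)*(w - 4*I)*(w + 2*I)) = w + 2*I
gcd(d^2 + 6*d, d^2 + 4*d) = d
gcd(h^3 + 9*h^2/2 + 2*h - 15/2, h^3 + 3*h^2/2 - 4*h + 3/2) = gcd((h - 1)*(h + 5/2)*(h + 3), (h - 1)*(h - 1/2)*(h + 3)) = h^2 + 2*h - 3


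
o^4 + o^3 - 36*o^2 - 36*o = o*(o - 6)*(o + 1)*(o + 6)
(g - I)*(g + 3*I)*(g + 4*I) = g^3 + 6*I*g^2 - 5*g + 12*I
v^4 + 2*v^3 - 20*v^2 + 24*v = v*(v - 2)^2*(v + 6)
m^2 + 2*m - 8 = (m - 2)*(m + 4)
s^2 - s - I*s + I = (s - 1)*(s - I)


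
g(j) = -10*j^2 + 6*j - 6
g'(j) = 6 - 20*j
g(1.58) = -21.48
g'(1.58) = -25.60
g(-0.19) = -7.50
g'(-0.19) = 9.80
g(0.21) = -5.18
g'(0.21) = 1.80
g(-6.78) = -506.36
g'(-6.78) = 141.60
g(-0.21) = -7.70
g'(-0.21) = 10.20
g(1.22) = -13.56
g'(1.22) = -18.40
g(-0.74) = -15.92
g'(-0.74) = 20.80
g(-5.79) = -375.98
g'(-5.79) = 121.80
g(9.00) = -762.00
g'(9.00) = -174.00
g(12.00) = -1374.00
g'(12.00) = -234.00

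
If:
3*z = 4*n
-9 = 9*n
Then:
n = -1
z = -4/3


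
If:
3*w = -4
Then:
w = -4/3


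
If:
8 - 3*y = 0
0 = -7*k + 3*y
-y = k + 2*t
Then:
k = 8/7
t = -40/21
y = 8/3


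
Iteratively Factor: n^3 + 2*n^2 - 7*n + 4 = (n - 1)*(n^2 + 3*n - 4) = (n - 1)*(n + 4)*(n - 1)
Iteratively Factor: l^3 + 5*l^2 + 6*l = (l + 2)*(l^2 + 3*l) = l*(l + 2)*(l + 3)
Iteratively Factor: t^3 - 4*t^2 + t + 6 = (t - 3)*(t^2 - t - 2) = (t - 3)*(t - 2)*(t + 1)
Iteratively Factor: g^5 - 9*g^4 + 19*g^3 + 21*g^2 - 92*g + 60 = (g - 2)*(g^4 - 7*g^3 + 5*g^2 + 31*g - 30) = (g - 2)*(g + 2)*(g^3 - 9*g^2 + 23*g - 15) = (g - 2)*(g - 1)*(g + 2)*(g^2 - 8*g + 15) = (g - 3)*(g - 2)*(g - 1)*(g + 2)*(g - 5)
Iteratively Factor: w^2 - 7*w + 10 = (w - 5)*(w - 2)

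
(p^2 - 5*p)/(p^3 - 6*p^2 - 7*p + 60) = p/(p^2 - p - 12)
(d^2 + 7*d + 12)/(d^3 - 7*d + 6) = (d + 4)/(d^2 - 3*d + 2)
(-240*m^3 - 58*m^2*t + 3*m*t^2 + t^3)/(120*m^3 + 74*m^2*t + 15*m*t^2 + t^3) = (-8*m + t)/(4*m + t)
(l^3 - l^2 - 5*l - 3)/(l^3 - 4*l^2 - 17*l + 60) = (l^2 + 2*l + 1)/(l^2 - l - 20)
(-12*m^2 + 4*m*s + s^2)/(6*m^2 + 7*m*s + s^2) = (-2*m + s)/(m + s)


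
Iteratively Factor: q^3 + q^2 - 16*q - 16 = (q + 4)*(q^2 - 3*q - 4) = (q - 4)*(q + 4)*(q + 1)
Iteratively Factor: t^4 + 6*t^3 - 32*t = (t - 2)*(t^3 + 8*t^2 + 16*t) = (t - 2)*(t + 4)*(t^2 + 4*t) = t*(t - 2)*(t + 4)*(t + 4)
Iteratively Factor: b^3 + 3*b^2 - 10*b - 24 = (b - 3)*(b^2 + 6*b + 8) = (b - 3)*(b + 2)*(b + 4)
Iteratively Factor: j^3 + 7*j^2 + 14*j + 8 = (j + 4)*(j^2 + 3*j + 2) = (j + 2)*(j + 4)*(j + 1)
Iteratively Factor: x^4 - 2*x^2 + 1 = (x + 1)*(x^3 - x^2 - x + 1) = (x - 1)*(x + 1)*(x^2 - 1) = (x - 1)^2*(x + 1)*(x + 1)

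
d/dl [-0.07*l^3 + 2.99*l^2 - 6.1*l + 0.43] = -0.21*l^2 + 5.98*l - 6.1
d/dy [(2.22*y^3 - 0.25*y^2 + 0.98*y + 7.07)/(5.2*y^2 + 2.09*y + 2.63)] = (11.544*y^4 + 9.2796*y^3 + 11.8973*y^2 - 74.843*y - 12.1989)/(27.04*y^4 + 21.736*y^3 + 31.7201*y^2 + 10.9934*y + 6.9169)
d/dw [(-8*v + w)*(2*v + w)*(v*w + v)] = v*(-16*v^2 - 12*v*w - 6*v + 3*w^2 + 2*w)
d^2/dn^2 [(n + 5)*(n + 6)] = 2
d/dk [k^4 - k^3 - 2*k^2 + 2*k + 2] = 4*k^3 - 3*k^2 - 4*k + 2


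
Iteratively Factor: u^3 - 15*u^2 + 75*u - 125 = (u - 5)*(u^2 - 10*u + 25) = (u - 5)^2*(u - 5)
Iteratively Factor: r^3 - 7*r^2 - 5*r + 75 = (r + 3)*(r^2 - 10*r + 25) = (r - 5)*(r + 3)*(r - 5)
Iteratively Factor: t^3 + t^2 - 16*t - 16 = (t - 4)*(t^2 + 5*t + 4) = (t - 4)*(t + 1)*(t + 4)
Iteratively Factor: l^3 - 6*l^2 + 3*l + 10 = (l - 5)*(l^2 - l - 2) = (l - 5)*(l + 1)*(l - 2)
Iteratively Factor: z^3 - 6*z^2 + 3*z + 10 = (z - 2)*(z^2 - 4*z - 5) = (z - 2)*(z + 1)*(z - 5)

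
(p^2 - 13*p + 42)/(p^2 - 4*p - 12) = (p - 7)/(p + 2)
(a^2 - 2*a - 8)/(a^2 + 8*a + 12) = (a - 4)/(a + 6)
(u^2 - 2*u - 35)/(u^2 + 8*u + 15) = (u - 7)/(u + 3)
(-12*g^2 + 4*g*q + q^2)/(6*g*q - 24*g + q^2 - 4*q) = (-2*g + q)/(q - 4)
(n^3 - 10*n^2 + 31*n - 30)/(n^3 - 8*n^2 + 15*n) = (n - 2)/n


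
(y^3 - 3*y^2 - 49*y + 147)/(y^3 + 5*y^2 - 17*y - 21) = (y - 7)/(y + 1)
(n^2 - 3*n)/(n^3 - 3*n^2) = 1/n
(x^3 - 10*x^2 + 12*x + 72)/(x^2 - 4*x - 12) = x - 6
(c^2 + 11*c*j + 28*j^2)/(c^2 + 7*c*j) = (c + 4*j)/c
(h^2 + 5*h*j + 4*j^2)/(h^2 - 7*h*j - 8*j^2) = (h + 4*j)/(h - 8*j)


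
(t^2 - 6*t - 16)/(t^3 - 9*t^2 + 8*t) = (t + 2)/(t*(t - 1))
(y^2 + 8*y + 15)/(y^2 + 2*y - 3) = (y + 5)/(y - 1)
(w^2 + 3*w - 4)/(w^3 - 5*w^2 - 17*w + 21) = (w + 4)/(w^2 - 4*w - 21)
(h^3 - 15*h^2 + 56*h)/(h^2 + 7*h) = (h^2 - 15*h + 56)/(h + 7)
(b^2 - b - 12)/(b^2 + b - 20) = (b + 3)/(b + 5)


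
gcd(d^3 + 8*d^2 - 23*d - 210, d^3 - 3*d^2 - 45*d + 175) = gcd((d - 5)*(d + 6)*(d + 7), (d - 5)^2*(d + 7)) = d^2 + 2*d - 35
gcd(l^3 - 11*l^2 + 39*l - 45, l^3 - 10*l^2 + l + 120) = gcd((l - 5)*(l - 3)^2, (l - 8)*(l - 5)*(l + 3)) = l - 5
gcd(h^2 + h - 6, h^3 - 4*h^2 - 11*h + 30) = h^2 + h - 6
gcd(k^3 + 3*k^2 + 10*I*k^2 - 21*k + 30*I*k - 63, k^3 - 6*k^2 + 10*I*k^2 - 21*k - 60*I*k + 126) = k^2 + 10*I*k - 21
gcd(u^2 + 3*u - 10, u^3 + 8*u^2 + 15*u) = u + 5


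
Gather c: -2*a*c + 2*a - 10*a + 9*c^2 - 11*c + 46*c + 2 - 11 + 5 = -8*a + 9*c^2 + c*(35 - 2*a) - 4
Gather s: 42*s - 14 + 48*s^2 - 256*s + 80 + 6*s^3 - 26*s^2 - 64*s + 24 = 6*s^3 + 22*s^2 - 278*s + 90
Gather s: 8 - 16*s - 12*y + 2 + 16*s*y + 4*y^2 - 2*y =s*(16*y - 16) + 4*y^2 - 14*y + 10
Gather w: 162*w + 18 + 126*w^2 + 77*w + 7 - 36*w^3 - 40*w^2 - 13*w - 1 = -36*w^3 + 86*w^2 + 226*w + 24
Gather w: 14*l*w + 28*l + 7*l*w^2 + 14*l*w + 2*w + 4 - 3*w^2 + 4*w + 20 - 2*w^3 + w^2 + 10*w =28*l - 2*w^3 + w^2*(7*l - 2) + w*(28*l + 16) + 24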